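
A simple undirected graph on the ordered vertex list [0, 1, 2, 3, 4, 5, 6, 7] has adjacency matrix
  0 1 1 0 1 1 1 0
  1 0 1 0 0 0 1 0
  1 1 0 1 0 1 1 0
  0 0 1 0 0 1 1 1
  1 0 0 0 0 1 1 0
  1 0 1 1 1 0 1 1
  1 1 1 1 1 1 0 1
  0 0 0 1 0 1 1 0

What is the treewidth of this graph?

A width-3 tree decomposition is:
Bags: B1 = {3, 5, 6, 7}  B2 = {2, 3, 5, 6}  B3 = {0, 2, 5, 6}  B4 = {0, 4, 5, 6}  B5 = {0, 1, 2, 6}
Tree: B1–B2, B2–B3, B3–B4, B3–B5
Every bag has size at most 4, so the width is 4 − 1 = 3 and tw(G) ≤ 3. Conversely, {0, 1, 2, 6} is a clique of size 4, and the vertices of any clique must share a bag in every tree decomposition; so some bag has ≥ 4 vertices and tw(G) ≥ 3. The upper and lower bounds meet at 3, so that is the treewidth.

3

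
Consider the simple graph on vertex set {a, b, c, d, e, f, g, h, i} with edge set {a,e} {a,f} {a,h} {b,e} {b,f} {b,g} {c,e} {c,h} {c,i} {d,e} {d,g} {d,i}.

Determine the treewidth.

A width-3 tree decomposition is:
Bags: B1 = {a, c, h, i}  B2 = {a, c, e, i}  B3 = {a, d, e, i}  B4 = {a, d, e, f}  B5 = {b, d, e, f}  B6 = {b, d, f, g}
Tree: B1–B2, B2–B3, B3–B4, B4–B5, B5–B6
The largest bag has 4 vertices, giving width 3; this decomposition certifies tw(G) ≤ 3. For the lower bound: the 4 vertex sets {c,h,i}, {a}, {e}, {b,d,f,g} are disjoint, each induces a connected subgraph, and every pair is joined by at least one edge of G. Contracting each set to a single vertex therefore yields K_{4} as a minor, and since treewidth is minor-monotone, tw(G) ≥ tw(K_{4}) = 3. Therefore the treewidth is 3.

3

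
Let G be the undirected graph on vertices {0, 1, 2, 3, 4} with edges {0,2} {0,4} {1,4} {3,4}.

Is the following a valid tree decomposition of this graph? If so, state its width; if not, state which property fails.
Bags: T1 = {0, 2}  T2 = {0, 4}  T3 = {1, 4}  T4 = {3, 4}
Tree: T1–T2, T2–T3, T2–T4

Vertex coverage: the bags together contain {0, 1, 2, 3, 4}, the full vertex set. Edge coverage: each edge of G has both endpoints in at least one bag. Running intersection: for every vertex, the bags containing it form a connected subtree. All three properties hold, so this is a valid tree decomposition of width max|bag| − 1 = 1, and hence tw(G) ≤ 1.

Yes; width 1.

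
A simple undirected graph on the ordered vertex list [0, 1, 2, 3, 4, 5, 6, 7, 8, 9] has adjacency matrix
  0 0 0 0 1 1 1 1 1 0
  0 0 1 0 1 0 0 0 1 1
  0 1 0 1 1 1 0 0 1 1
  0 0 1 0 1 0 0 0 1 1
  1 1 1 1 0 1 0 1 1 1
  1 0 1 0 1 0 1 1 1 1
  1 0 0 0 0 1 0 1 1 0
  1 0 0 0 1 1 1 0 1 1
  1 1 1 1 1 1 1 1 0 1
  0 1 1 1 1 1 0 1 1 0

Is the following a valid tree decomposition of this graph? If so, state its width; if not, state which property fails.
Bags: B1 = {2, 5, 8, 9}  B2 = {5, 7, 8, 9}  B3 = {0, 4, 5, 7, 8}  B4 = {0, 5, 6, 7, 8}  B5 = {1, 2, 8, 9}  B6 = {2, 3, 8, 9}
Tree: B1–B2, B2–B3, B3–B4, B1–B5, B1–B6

A tree decomposition must satisfy three properties: every vertex lies in some bag; for every edge, both endpoints lie together in some bag; and for every vertex, the bags containing it form a connected subtree. Here edge (2,4) lies in no bag, so the decomposition is invalid.

No — edge (2,4) lies in no bag.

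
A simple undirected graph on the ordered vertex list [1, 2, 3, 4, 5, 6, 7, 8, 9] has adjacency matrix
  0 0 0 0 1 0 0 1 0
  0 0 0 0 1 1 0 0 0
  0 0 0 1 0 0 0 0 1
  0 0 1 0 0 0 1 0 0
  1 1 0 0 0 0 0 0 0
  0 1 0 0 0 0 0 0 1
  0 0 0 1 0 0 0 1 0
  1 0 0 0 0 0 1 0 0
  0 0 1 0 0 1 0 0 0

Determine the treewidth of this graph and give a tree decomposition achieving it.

Treewidth 2.
One such decomposition:
Bags: B1 = {2, 5, 6}  B2 = {5, 6, 9}  B3 = {3, 5, 9}  B4 = {3, 4, 5}  B5 = {4, 5, 7}  B6 = {5, 7, 8}  B7 = {1, 5, 8}
Tree: B1–B2, B2–B3, B3–B4, B4–B5, B5–B6, B6–B7

The largest bag has 3 vertices, giving width 2; this decomposition certifies tw(G) ≤ 2. For the lower bound, G contains the cycle 5–2–6–9–3–4–7–8–1–5, so G is not a forest; only forests have treewidth ≤ 1, hence tw(G) ≥ 2. Therefore the treewidth is 2.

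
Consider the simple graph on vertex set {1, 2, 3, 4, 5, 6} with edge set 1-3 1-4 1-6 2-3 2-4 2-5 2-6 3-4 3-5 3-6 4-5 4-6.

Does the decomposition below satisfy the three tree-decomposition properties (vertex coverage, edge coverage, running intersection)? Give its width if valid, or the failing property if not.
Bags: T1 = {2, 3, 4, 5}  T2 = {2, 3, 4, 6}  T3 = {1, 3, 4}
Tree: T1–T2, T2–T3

No — edge (6,1) lies in no bag.

A tree decomposition must satisfy three properties: every vertex lies in some bag; for every edge, both endpoints lie together in some bag; and for every vertex, the bags containing it form a connected subtree. Here edge (6,1) lies in no bag, so the decomposition is invalid.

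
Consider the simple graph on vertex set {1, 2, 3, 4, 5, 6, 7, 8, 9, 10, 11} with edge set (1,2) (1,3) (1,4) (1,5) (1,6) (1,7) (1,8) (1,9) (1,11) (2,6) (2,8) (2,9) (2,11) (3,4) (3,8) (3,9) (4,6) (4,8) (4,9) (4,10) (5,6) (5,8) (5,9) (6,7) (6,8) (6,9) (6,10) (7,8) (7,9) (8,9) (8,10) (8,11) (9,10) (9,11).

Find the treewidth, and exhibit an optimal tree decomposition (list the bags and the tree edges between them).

Treewidth 4.
One optimal decomposition is:
Bags: B1 = {1, 4, 6, 8, 9}  B2 = {1, 3, 4, 8, 9}  B3 = {1, 2, 6, 8, 9}  B4 = {4, 6, 8, 9, 10}  B5 = {1, 6, 7, 8, 9}  B6 = {1, 2, 8, 9, 11}  B7 = {1, 5, 6, 8, 9}
Tree: B1–B2, B1–B3, B1–B4, B3–B5, B3–B6, B5–B7

Every bag has size at most 5, so the width is 5 − 1 = 4 and tw(G) ≤ 4. On the other hand G contains the 5-clique {1, 2, 8, 9, 11}. A clique must lie in a single bag of any decomposition, so no decomposition can have width below 4. The upper and lower bounds meet at 4, so that is the treewidth.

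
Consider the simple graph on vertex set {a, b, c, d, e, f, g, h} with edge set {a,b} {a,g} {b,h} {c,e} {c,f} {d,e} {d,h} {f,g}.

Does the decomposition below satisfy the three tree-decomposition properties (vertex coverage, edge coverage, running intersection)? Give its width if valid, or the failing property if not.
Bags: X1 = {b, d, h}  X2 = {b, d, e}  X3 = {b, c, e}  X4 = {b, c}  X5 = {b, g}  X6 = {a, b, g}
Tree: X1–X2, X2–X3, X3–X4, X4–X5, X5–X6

No — vertex f appears in no bag.

A tree decomposition must satisfy three properties: every vertex lies in some bag; for every edge, both endpoints lie together in some bag; and for every vertex, the bags containing it form a connected subtree. Here vertex f appears in no bag, so the decomposition is invalid.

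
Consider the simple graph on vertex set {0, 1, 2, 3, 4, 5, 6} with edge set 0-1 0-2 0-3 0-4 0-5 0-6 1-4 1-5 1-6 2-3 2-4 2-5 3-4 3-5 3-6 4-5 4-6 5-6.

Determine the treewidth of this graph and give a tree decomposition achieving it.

Every bag has size at most 5, so the width is 5 − 1 = 4 and tw(G) ≤ 4. On the other hand G contains the 5-clique {0, 1, 4, 5, 6}. A clique must lie in a single bag of any decomposition, so no decomposition can have width below 4. Combining the bounds, tw(G) = 4.

Treewidth 4.
Bags: B1 = {0, 1, 4, 5, 6}  B2 = {0, 3, 4, 5, 6}  B3 = {0, 2, 3, 4, 5}
Tree: B1–B2, B2–B3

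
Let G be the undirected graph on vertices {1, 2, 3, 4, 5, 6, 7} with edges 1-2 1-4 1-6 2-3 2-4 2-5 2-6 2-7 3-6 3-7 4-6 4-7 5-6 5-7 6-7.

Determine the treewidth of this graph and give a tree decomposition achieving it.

Each bag holds 4 vertices, so the decomposition has width 3, which upper-bounds the treewidth. Conversely, {1, 2, 4, 6} is a clique of size 4, and the vertices of any clique must share a bag in every tree decomposition; so some bag has ≥ 4 vertices and tw(G) ≥ 3. Combining the bounds, tw(G) = 3.

Treewidth 3.
One such decomposition:
Bags: B1 = {2, 5, 6, 7}  B2 = {2, 4, 6, 7}  B3 = {1, 2, 4, 6}  B4 = {2, 3, 6, 7}
Tree: B1–B2, B2–B3, B2–B4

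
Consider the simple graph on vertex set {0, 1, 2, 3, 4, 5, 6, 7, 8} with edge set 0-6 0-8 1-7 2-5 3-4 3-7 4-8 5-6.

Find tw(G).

A width-1 tree decomposition is:
Bags: B1 = {2, 5}  B2 = {5, 6}  B3 = {0, 6}  B4 = {0, 8}  B5 = {4, 8}  B6 = {3, 4}  B7 = {3, 7}  B8 = {1, 7}
Tree: B1–B2, B2–B3, B3–B4, B4–B5, B5–B6, B6–B7, B7–B8
Every bag has size at most 2, so the width is 2 − 1 = 1 and tw(G) ≤ 1. Any graph with an edge has treewidth ≥ 1, and G has the edge 2–5. Combining the bounds, tw(G) = 1.

1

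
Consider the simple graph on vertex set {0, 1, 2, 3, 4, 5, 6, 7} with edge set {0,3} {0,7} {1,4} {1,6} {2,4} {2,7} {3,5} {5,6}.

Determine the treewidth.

2

A width-2 tree decomposition is:
Bags: B1 = {1, 2, 4}  B2 = {1, 2, 7}  B3 = {0, 1, 7}  B4 = {0, 1, 3}  B5 = {1, 3, 5}  B6 = {1, 5, 6}
Tree: B1–B2, B2–B3, B3–B4, B4–B5, B5–B6
The largest bag has 3 vertices, giving width 2; this decomposition certifies tw(G) ≤ 2. Since 1–4–2–7–0–3–5–6–1 is a cycle in G, G is not acyclic. Forests are exactly the graphs of treewidth ≤ 1, so tw(G) ≥ 2. Therefore the treewidth is 2.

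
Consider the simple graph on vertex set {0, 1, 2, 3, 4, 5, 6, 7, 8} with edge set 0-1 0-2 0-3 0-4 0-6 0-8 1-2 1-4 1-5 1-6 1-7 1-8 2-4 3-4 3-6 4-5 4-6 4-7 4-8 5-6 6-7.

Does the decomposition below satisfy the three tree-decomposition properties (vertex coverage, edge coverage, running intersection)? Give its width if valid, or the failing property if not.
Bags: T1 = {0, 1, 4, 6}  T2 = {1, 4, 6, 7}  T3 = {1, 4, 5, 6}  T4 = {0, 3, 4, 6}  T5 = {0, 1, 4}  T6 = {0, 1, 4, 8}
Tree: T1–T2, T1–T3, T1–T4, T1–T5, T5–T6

A tree decomposition must satisfy three properties: every vertex lies in some bag; for every edge, both endpoints lie together in some bag; and for every vertex, the bags containing it form a connected subtree. Here vertex 2 appears in no bag, so the decomposition is invalid.

No — vertex 2 appears in no bag.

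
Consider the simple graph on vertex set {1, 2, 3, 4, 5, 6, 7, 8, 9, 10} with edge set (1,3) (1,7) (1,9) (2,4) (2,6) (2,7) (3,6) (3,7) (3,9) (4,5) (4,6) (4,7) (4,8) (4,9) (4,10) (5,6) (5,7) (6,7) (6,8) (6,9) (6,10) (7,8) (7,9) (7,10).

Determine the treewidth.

A width-3 tree decomposition is:
Bags: B1 = {4, 6, 7, 8}  B2 = {4, 6, 7, 9}  B3 = {4, 5, 6, 7}  B4 = {3, 6, 7, 9}  B5 = {4, 6, 7, 10}  B6 = {2, 4, 6, 7}  B7 = {1, 3, 7, 9}
Tree: B1–B2, B2–B3, B2–B4, B3–B5, B1–B6, B4–B7
Each bag holds 4 vertices, so the decomposition has width 3, which upper-bounds the treewidth. For the lower bound, the 4 vertices {1, 3, 7, 9} are pairwise adjacent, and any tree decomposition puts a clique entirely inside one bag — forcing width ≥ 3. Therefore the treewidth is 3.

3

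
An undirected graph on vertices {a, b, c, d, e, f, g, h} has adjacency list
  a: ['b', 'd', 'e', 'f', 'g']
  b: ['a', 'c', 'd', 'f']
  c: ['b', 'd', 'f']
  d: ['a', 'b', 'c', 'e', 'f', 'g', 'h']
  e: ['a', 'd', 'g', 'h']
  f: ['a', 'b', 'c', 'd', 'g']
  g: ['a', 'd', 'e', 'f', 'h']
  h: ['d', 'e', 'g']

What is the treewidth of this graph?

A width-3 tree decomposition is:
Bags: B1 = {a, b, d, f}  B2 = {a, d, f, g}  B3 = {a, d, e, g}  B4 = {d, e, g, h}  B5 = {b, c, d, f}
Tree: B1–B2, B2–B3, B3–B4, B1–B5
Every bag has size at most 4, so the width is 4 − 1 = 3 and tw(G) ≤ 3. On the other hand G contains the 4-clique {d, e, g, h}. A clique must lie in a single bag of any decomposition, so no decomposition can have width below 3. Combining the bounds, tw(G) = 3.

3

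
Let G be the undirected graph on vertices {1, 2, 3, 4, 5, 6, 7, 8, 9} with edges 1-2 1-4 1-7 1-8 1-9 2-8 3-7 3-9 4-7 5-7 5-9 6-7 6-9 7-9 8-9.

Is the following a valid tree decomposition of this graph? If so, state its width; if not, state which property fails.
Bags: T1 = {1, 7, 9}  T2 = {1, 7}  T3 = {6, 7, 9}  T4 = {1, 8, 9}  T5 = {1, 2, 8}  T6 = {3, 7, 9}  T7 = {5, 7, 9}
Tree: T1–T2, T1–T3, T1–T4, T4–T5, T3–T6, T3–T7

A tree decomposition must satisfy three properties: every vertex lies in some bag; for every edge, both endpoints lie together in some bag; and for every vertex, the bags containing it form a connected subtree. Here vertex 4 appears in no bag, so the decomposition is invalid.

No — vertex 4 appears in no bag.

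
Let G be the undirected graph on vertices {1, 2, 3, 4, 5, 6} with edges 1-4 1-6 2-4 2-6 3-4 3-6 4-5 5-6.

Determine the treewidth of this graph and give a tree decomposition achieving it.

The largest bag has 3 vertices, giving width 2; this decomposition certifies tw(G) ≤ 2. Since 4–5–6–2–4 is a cycle in G, G is not acyclic. Forests are exactly the graphs of treewidth ≤ 1, so tw(G) ≥ 2. Combining the bounds, tw(G) = 2.

Treewidth 2.
One such decomposition:
Bags: B1 = {4, 5, 6}  B2 = {2, 4, 6}  B3 = {3, 4, 6}  B4 = {1, 4, 6}
Tree: B1–B2, B2–B3, B3–B4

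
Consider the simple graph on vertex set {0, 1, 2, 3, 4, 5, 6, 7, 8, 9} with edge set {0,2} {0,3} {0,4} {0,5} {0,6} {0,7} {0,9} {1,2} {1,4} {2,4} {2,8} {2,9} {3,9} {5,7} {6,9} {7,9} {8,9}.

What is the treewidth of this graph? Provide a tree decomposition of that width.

Treewidth 2.
One optimal decomposition is:
Bags: B1 = {0, 6, 9}  B2 = {0, 2, 9}  B3 = {0, 2, 4}  B4 = {0, 7, 9}  B5 = {0, 3, 9}  B6 = {1, 2, 4}  B7 = {0, 5, 7}  B8 = {2, 8, 9}
Tree: B1–B2, B2–B3, B1–B4, B1–B5, B3–B6, B4–B7, B2–B8

Each bag holds 3 vertices, so the decomposition has width 2, which upper-bounds the treewidth. Conversely, {0, 2, 9} is a clique of size 3, and the vertices of any clique must share a bag in every tree decomposition; so some bag has ≥ 3 vertices and tw(G) ≥ 2. Therefore the treewidth is 2.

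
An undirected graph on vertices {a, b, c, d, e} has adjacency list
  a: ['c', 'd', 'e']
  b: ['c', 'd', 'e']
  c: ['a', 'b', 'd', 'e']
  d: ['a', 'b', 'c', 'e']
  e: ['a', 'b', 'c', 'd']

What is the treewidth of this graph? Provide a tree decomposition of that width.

The largest bag has 4 vertices, giving width 3; this decomposition certifies tw(G) ≤ 3. On the other hand G contains the 4-clique {a, c, d, e}. A clique must lie in a single bag of any decomposition, so no decomposition can have width below 3. Combining the bounds, tw(G) = 3.

Treewidth 3.
Bags: B1 = {a, c, d, e}  B2 = {b, c, d, e}
Tree: B1–B2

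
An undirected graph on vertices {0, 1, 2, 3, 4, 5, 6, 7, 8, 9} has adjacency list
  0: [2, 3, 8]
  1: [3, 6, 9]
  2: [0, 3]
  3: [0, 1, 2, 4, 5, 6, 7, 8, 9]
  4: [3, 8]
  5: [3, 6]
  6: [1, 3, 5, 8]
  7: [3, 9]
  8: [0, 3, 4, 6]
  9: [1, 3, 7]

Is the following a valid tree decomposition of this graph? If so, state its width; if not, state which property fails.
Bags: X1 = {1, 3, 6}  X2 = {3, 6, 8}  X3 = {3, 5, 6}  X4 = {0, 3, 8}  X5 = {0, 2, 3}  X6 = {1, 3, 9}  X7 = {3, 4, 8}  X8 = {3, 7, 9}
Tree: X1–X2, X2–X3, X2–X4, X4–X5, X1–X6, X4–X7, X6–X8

Yes; width 2.

Every vertex of G appears in some bag (union = {0, 1, 2, 3, 4, 5, 6, 7, 8, 9}); every edge is covered by a bag; and for each vertex v the set of bags containing v is connected in the bag tree. The decomposition is therefore valid. The largest bag has 3 vertices, so the width is 2.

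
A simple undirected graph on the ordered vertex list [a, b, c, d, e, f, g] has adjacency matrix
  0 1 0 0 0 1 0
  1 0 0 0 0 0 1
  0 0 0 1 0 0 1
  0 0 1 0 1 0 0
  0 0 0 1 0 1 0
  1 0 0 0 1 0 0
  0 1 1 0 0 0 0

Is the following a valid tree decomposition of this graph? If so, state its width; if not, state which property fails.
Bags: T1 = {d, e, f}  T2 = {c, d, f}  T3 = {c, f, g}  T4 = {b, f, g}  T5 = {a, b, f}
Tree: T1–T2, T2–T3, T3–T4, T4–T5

Yes; width 2.

Every vertex of G appears in some bag (union = {a, b, c, d, e, f, g}); every edge is covered by a bag; and for each vertex v the set of bags containing v is connected in the bag tree. The decomposition is therefore valid. The largest bag has 3 vertices, so the width is 2.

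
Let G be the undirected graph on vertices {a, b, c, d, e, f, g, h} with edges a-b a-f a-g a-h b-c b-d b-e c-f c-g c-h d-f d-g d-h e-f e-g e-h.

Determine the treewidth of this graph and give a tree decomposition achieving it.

Treewidth 4.
One such decomposition:
Bags: B1 = {a, c, d, e, f}  B2 = {a, c, d, e, g}  B3 = {a, b, c, d, e}  B4 = {a, c, d, e, h}
Tree: B1–B2, B2–B3, B3–B4

The largest bag has 5 vertices, giving width 4; this decomposition certifies tw(G) ≤ 4. For the lower bound: the 5 vertex sets {d,f}, {c,g}, {a,b}, {e}, {h} are disjoint, each induces a connected subgraph, and every pair is joined by at least one edge of G. Contracting each set to a single vertex therefore yields K_{5} as a minor, and since treewidth is minor-monotone, tw(G) ≥ tw(K_{5}) = 4. Therefore the treewidth is 4.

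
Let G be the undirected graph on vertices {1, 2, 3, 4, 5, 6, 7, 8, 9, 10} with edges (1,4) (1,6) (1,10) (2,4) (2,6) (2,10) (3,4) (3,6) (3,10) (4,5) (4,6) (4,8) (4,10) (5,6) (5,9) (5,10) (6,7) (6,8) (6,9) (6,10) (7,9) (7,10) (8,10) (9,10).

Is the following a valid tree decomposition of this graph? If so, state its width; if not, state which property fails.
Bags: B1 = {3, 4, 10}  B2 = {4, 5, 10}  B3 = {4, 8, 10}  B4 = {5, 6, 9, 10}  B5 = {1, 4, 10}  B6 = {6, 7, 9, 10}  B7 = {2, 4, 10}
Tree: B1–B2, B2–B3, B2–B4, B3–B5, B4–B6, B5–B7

A tree decomposition must satisfy three properties: every vertex lies in some bag; for every edge, both endpoints lie together in some bag; and for every vertex, the bags containing it form a connected subtree. Here edge (6,4) lies in no bag, so the decomposition is invalid.

No — edge (6,4) lies in no bag.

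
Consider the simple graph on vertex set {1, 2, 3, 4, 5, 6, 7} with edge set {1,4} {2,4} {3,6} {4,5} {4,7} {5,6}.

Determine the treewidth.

1

A width-1 tree decomposition is:
Bags: B1 = {4, 5}  B2 = {2, 4}  B3 = {1, 4}  B4 = {5, 6}  B5 = {4, 7}  B6 = {3, 6}
Tree: B1–B2, B1–B3, B1–B4, B3–B5, B4–B6
Each bag holds 2 vertices, so the decomposition has width 1, which upper-bounds the treewidth. Since G has at least one edge (e.g. 4–5), it is not an edgeless graph, so tw(G) ≥ 1. Therefore the treewidth is 1.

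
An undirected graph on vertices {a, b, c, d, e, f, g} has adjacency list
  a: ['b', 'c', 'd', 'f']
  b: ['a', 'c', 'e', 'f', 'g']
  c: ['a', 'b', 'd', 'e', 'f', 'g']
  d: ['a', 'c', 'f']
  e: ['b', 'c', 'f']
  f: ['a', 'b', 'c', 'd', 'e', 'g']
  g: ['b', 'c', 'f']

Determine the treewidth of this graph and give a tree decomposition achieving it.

Each bag holds 4 vertices, so the decomposition has width 3, which upper-bounds the treewidth. On the other hand G contains the 4-clique {a, c, d, f}. A clique must lie in a single bag of any decomposition, so no decomposition can have width below 3. Combining the bounds, tw(G) = 3.

Treewidth 3.
Bags: B1 = {a, b, c, f}  B2 = {b, c, f, g}  B3 = {a, c, d, f}  B4 = {b, c, e, f}
Tree: B1–B2, B1–B3, B1–B4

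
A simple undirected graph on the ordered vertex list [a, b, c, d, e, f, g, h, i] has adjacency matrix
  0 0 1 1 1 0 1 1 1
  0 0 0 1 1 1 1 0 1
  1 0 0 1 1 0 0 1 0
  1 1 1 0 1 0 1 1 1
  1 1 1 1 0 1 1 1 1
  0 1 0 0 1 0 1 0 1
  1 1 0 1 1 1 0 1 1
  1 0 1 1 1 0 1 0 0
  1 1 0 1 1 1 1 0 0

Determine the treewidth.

4

A width-4 tree decomposition is:
Bags: B1 = {b, d, e, g, i}  B2 = {b, e, f, g, i}  B3 = {a, d, e, g, i}  B4 = {a, d, e, g, h}  B5 = {a, c, d, e, h}
Tree: B1–B2, B1–B3, B3–B4, B4–B5
Each bag holds 5 vertices, so the decomposition has width 4, which upper-bounds the treewidth. On the other hand G contains the 5-clique {a, d, e, g, h}. A clique must lie in a single bag of any decomposition, so no decomposition can have width below 4. The upper and lower bounds meet at 4, so that is the treewidth.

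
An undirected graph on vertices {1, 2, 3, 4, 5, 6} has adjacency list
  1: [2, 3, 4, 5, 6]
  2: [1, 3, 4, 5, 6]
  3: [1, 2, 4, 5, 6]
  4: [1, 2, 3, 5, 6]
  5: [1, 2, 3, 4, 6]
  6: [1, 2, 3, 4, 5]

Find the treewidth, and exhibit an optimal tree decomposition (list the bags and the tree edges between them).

Treewidth 5.
One optimal decomposition is:
Bags: B1 = {1, 2, 3, 4, 5, 6}
Tree: (single bag)

A single bag containing all 6 vertices is trivially a valid decomposition of width 5. Conversely, {1, 2, 3, 4, 5, 6} is a clique of size 6, and the vertices of any clique must share a bag in every tree decomposition; so some bag has ≥ 6 vertices and tw(G) ≥ 5. Therefore the treewidth is 5.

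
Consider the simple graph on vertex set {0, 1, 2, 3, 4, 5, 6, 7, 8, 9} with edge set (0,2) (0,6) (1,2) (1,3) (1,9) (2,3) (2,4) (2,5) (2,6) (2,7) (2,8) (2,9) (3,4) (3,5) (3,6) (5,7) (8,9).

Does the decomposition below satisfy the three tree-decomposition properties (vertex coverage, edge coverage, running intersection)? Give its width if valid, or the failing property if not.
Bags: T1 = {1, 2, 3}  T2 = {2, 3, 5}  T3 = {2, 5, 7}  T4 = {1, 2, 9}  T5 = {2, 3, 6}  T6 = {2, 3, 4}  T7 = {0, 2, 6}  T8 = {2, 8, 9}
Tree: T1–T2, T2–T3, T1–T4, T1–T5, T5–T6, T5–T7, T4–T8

Yes; width 2.

Checking the three conditions: (i) the bags cover all of {0, 1, 2, 3, 4, 5, 6, 7, 8, 9}; (ii) for each edge, some bag contains both endpoints; (iii) the bags containing any fixed vertex form a subtree. All hold, so the decomposition is valid with width 3 − 1 = 2.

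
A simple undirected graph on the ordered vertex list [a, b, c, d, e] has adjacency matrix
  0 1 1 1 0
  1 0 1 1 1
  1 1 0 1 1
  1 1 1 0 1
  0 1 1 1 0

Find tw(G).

3

A width-3 tree decomposition is:
Bags: B1 = {b, c, d, e}  B2 = {a, b, c, d}
Tree: B1–B2
The largest bag has 4 vertices, giving width 3; this decomposition certifies tw(G) ≤ 3. On the other hand G contains the 4-clique {b, c, d, e}. A clique must lie in a single bag of any decomposition, so no decomposition can have width below 3. Hence tw(G) = 3 exactly.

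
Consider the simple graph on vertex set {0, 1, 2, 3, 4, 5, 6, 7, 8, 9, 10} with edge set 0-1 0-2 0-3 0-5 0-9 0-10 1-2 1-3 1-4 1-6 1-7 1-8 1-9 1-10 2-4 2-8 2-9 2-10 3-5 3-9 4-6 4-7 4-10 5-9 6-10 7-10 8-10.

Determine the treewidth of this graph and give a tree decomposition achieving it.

Treewidth 3.
One optimal decomposition is:
Bags: B1 = {0, 1, 2, 10}  B2 = {1, 2, 4, 10}  B3 = {0, 1, 2, 9}  B4 = {0, 1, 3, 9}  B5 = {1, 4, 7, 10}  B6 = {1, 2, 8, 10}  B7 = {1, 4, 6, 10}  B8 = {0, 3, 5, 9}
Tree: B1–B2, B1–B3, B3–B4, B2–B5, B1–B6, B5–B7, B4–B8

Every bag has size at most 4, so the width is 4 − 1 = 3 and tw(G) ≤ 3. For the lower bound, the 4 vertices {0, 1, 2, 9} are pairwise adjacent, and any tree decomposition puts a clique entirely inside one bag — forcing width ≥ 3. Therefore the treewidth is 3.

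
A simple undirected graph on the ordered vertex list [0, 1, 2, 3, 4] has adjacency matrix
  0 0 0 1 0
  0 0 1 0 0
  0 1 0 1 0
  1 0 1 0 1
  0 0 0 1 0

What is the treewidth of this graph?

A width-1 tree decomposition is:
Bags: B1 = {2, 3}  B2 = {1, 2}  B3 = {3, 4}  B4 = {0, 3}
Tree: B1–B2, B1–B3, B3–B4
Each bag holds 2 vertices, so the decomposition has width 1, which upper-bounds the treewidth. Since G has at least one edge (e.g. 2–3), it is not an edgeless graph, so tw(G) ≥ 1. Combining the bounds, tw(G) = 1.

1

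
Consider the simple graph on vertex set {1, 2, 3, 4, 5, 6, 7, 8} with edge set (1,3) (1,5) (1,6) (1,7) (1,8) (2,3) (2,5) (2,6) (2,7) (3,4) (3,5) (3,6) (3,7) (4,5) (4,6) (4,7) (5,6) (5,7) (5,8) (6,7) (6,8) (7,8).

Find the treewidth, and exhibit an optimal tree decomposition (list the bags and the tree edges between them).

Each bag holds 5 vertices, so the decomposition has width 4, which upper-bounds the treewidth. For the lower bound, the 5 vertices {1, 5, 6, 7, 8} are pairwise adjacent, and any tree decomposition puts a clique entirely inside one bag — forcing width ≥ 4. Combining the bounds, tw(G) = 4.

Treewidth 4.
One optimal decomposition is:
Bags: B1 = {1, 3, 5, 6, 7}  B2 = {1, 5, 6, 7, 8}  B3 = {2, 3, 5, 6, 7}  B4 = {3, 4, 5, 6, 7}
Tree: B1–B2, B1–B3, B3–B4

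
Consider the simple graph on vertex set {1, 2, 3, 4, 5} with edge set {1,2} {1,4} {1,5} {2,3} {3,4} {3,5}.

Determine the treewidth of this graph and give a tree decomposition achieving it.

Treewidth 2.
Bags: B1 = {1, 3, 5}  B2 = {1, 2, 3}  B3 = {1, 3, 4}
Tree: B1–B2, B2–B3

Every bag has size at most 3, so the width is 3 − 1 = 2 and tw(G) ≤ 2. Since 3–5–1–2–3 is a cycle in G, G is not acyclic. Forests are exactly the graphs of treewidth ≤ 1, so tw(G) ≥ 2. Combining the bounds, tw(G) = 2.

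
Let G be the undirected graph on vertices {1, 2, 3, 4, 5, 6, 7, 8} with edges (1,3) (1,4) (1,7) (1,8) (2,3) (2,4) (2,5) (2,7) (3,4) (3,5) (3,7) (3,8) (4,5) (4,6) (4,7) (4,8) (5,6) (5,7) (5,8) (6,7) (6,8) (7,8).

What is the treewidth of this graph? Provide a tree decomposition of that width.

Treewidth 4.
One optimal decomposition is:
Bags: B1 = {1, 3, 4, 7, 8}  B2 = {3, 4, 5, 7, 8}  B3 = {4, 5, 6, 7, 8}  B4 = {2, 3, 4, 5, 7}
Tree: B1–B2, B2–B3, B2–B4

Every bag has size at most 5, so the width is 5 − 1 = 4 and tw(G) ≤ 4. On the other hand G contains the 5-clique {1, 3, 4, 7, 8}. A clique must lie in a single bag of any decomposition, so no decomposition can have width below 4. Combining the bounds, tw(G) = 4.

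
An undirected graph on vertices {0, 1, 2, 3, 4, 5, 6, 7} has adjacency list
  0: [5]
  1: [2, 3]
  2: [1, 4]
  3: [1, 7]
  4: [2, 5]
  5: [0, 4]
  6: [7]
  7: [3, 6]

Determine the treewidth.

1

A width-1 tree decomposition is:
Bags: B1 = {6, 7}  B2 = {3, 7}  B3 = {1, 3}  B4 = {1, 2}  B5 = {2, 4}  B6 = {4, 5}  B7 = {0, 5}
Tree: B1–B2, B2–B3, B3–B4, B4–B5, B5–B6, B6–B7
The largest bag has 2 vertices, giving width 1; this decomposition certifies tw(G) ≤ 1. Since G has at least one edge (e.g. 6–7), it is not an edgeless graph, so tw(G) ≥ 1. Therefore the treewidth is 1.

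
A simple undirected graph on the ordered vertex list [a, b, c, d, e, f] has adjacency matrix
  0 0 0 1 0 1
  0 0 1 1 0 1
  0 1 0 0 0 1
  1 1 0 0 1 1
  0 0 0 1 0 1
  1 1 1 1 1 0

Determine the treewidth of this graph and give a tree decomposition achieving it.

Each bag holds 3 vertices, so the decomposition has width 2, which upper-bounds the treewidth. On the other hand G contains the 3-clique {d, e, f}. A clique must lie in a single bag of any decomposition, so no decomposition can have width below 2. The upper and lower bounds meet at 2, so that is the treewidth.

Treewidth 2.
Bags: B1 = {d, e, f}  B2 = {a, d, f}  B3 = {b, d, f}  B4 = {b, c, f}
Tree: B1–B2, B2–B3, B3–B4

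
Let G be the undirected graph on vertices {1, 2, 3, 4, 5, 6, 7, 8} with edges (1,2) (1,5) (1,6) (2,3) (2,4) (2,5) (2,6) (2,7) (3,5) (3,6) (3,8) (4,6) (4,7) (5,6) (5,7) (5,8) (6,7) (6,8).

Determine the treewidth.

A width-3 tree decomposition is:
Bags: B1 = {2, 3, 5, 6}  B2 = {2, 5, 6, 7}  B3 = {2, 4, 6, 7}  B4 = {1, 2, 5, 6}  B5 = {3, 5, 6, 8}
Tree: B1–B2, B2–B3, B2–B4, B1–B5
Each bag holds 4 vertices, so the decomposition has width 3, which upper-bounds the treewidth. For the lower bound, the 4 vertices {3, 5, 6, 8} are pairwise adjacent, and any tree decomposition puts a clique entirely inside one bag — forcing width ≥ 3. Hence tw(G) = 3 exactly.

3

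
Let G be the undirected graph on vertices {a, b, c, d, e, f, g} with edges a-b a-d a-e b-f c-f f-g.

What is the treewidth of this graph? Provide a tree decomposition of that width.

Every bag has size at most 2, so the width is 2 − 1 = 1 and tw(G) ≤ 1. G has an edge, so its treewidth is at least 1. Combining the bounds, tw(G) = 1.

Treewidth 1.
One such decomposition:
Bags: B1 = {a, d}  B2 = {a, e}  B3 = {a, b}  B4 = {b, f}  B5 = {f, g}  B6 = {c, f}
Tree: B1–B2, B1–B3, B3–B4, B4–B5, B5–B6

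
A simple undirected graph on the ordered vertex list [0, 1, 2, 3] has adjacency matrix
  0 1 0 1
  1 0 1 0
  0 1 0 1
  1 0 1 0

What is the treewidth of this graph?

2

A width-2 tree decomposition is:
Bags: B1 = {0, 1, 2}  B2 = {0, 2, 3}
Tree: B1–B2
Each bag holds 3 vertices, so the decomposition has width 2, which upper-bounds the treewidth. Since 2–1–0–3–2 is a cycle in G, G is not acyclic. Forests are exactly the graphs of treewidth ≤ 1, so tw(G) ≥ 2. Therefore the treewidth is 2.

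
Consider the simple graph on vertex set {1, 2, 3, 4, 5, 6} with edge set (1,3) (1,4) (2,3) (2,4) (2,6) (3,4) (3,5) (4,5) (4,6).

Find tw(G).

2

A width-2 tree decomposition is:
Bags: B1 = {2, 3, 4}  B2 = {3, 4, 5}  B3 = {1, 3, 4}  B4 = {2, 4, 6}
Tree: B1–B2, B1–B3, B1–B4
The largest bag has 3 vertices, giving width 2; this decomposition certifies tw(G) ≤ 2. For the lower bound, the 3 vertices {1, 3, 4} are pairwise adjacent, and any tree decomposition puts a clique entirely inside one bag — forcing width ≥ 2. The upper and lower bounds meet at 2, so that is the treewidth.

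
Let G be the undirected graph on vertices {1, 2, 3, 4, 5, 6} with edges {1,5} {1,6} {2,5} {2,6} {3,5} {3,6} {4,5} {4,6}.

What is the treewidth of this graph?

2

A width-2 tree decomposition is:
Bags: B1 = {4, 5, 6}  B2 = {3, 5, 6}  B3 = {2, 5, 6}  B4 = {1, 5, 6}
Tree: B1–B2, B2–B3, B3–B4
The largest bag has 3 vertices, giving width 2; this decomposition certifies tw(G) ≤ 2. Since 5–4–6–3–5 is a cycle in G, G is not acyclic. Forests are exactly the graphs of treewidth ≤ 1, so tw(G) ≥ 2. The upper and lower bounds meet at 2, so that is the treewidth.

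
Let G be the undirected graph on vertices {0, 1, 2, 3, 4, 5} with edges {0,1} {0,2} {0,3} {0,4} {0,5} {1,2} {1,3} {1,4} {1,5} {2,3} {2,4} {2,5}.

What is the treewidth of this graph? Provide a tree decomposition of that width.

Treewidth 3.
Bags: B1 = {0, 1, 2, 5}  B2 = {0, 1, 2, 4}  B3 = {0, 1, 2, 3}
Tree: B1–B2, B2–B3

Each bag holds 4 vertices, so the decomposition has width 3, which upper-bounds the treewidth. For the lower bound, the 4 vertices {0, 1, 2, 3} are pairwise adjacent, and any tree decomposition puts a clique entirely inside one bag — forcing width ≥ 3. Combining the bounds, tw(G) = 3.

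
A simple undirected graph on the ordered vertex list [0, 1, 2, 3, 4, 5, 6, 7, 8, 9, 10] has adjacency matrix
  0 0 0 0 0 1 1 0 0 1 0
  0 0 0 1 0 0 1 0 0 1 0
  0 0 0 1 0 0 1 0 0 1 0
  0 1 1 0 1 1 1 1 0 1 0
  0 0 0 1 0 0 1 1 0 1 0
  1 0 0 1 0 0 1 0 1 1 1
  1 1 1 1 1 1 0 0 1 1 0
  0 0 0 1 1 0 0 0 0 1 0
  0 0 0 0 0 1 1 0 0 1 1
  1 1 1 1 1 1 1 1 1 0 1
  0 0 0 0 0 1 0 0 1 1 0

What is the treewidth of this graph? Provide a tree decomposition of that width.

Treewidth 3.
One optimal decomposition is:
Bags: B1 = {0, 5, 6, 9}  B2 = {5, 6, 8, 9}  B3 = {3, 5, 6, 9}  B4 = {2, 3, 6, 9}  B5 = {3, 4, 6, 9}  B6 = {1, 3, 6, 9}  B7 = {3, 4, 7, 9}  B8 = {5, 8, 9, 10}
Tree: B1–B2, B1–B3, B3–B4, B4–B5, B4–B6, B5–B7, B2–B8

Every bag has size at most 4, so the width is 4 − 1 = 3 and tw(G) ≤ 3. On the other hand G contains the 4-clique {5, 8, 9, 10}. A clique must lie in a single bag of any decomposition, so no decomposition can have width below 3. Therefore the treewidth is 3.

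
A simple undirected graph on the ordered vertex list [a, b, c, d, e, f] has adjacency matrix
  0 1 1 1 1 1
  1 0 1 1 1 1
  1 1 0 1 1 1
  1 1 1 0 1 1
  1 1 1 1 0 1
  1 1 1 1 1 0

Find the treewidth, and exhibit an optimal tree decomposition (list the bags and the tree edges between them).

Treewidth 5.
One optimal decomposition is:
Bags: B1 = {a, b, c, d, e, f}
Tree: (single bag)

A single bag containing all 6 vertices is trivially a valid decomposition of width 5. On the other hand G contains the 6-clique {a, b, c, d, e, f}. A clique must lie in a single bag of any decomposition, so no decomposition can have width below 5. The upper and lower bounds meet at 5, so that is the treewidth.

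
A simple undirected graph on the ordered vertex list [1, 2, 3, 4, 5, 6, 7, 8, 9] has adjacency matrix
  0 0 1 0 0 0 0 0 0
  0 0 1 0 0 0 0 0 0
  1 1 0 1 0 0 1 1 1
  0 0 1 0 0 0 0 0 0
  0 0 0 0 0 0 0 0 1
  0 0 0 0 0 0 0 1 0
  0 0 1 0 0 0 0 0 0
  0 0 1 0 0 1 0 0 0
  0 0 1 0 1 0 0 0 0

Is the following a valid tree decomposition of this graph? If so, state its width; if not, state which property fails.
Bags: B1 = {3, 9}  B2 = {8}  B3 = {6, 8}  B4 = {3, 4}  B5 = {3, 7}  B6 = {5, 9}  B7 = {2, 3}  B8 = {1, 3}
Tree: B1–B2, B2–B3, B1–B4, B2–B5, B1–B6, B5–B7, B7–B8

No — edge (3,8) lies in no bag.

A tree decomposition must satisfy three properties: every vertex lies in some bag; for every edge, both endpoints lie together in some bag; and for every vertex, the bags containing it form a connected subtree. Here edge (3,8) lies in no bag, so the decomposition is invalid.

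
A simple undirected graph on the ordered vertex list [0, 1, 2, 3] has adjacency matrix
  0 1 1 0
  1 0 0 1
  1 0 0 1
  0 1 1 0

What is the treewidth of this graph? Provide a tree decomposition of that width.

Treewidth 2.
Bags: B1 = {1, 2, 3}  B2 = {0, 1, 2}
Tree: B1–B2

The largest bag has 3 vertices, giving width 2; this decomposition certifies tw(G) ≤ 2. The edges 2–3–1–0–2 form a cycle, so G is not a tree and its treewidth is at least 2. Hence tw(G) = 2 exactly.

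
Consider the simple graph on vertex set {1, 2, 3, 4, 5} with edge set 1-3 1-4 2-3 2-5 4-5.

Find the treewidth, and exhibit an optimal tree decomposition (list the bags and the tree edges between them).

Treewidth 2.
One optimal decomposition is:
Bags: B1 = {2, 4, 5}  B2 = {1, 2, 4}  B3 = {1, 2, 3}
Tree: B1–B2, B2–B3

The largest bag has 3 vertices, giving width 2; this decomposition certifies tw(G) ≤ 2. Since 2–5–4–1–3–2 is a cycle in G, G is not acyclic. Forests are exactly the graphs of treewidth ≤ 1, so tw(G) ≥ 2. Therefore the treewidth is 2.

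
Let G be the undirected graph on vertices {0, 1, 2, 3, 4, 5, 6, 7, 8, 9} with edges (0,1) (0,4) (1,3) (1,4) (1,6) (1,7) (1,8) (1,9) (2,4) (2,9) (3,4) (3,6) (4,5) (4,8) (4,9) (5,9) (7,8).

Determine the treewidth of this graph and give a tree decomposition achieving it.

The largest bag has 3 vertices, giving width 2; this decomposition certifies tw(G) ≤ 2. For the lower bound, the 3 vertices {0, 1, 4} are pairwise adjacent, and any tree decomposition puts a clique entirely inside one bag — forcing width ≥ 2. The upper and lower bounds meet at 2, so that is the treewidth.

Treewidth 2.
One optimal decomposition is:
Bags: B1 = {1, 3, 4}  B2 = {0, 1, 4}  B3 = {1, 4, 9}  B4 = {1, 4, 8}  B5 = {2, 4, 9}  B6 = {1, 7, 8}  B7 = {4, 5, 9}  B8 = {1, 3, 6}
Tree: B1–B2, B1–B3, B3–B4, B3–B5, B4–B6, B5–B7, B1–B8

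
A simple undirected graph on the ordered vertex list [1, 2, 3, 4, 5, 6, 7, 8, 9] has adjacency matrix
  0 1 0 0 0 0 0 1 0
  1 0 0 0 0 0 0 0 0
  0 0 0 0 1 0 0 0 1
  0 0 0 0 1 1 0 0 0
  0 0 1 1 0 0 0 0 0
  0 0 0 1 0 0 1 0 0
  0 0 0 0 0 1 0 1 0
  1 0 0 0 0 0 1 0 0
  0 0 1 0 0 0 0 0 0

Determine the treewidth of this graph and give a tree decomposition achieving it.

Treewidth 1.
One such decomposition:
Bags: B1 = {3, 9}  B2 = {3, 5}  B3 = {4, 5}  B4 = {4, 6}  B5 = {6, 7}  B6 = {7, 8}  B7 = {1, 8}  B8 = {1, 2}
Tree: B1–B2, B2–B3, B3–B4, B4–B5, B5–B6, B6–B7, B7–B8

Every bag has size at most 2, so the width is 2 − 1 = 1 and tw(G) ≤ 1. Since G has at least one edge (e.g. 9–3), it is not an edgeless graph, so tw(G) ≥ 1. The upper and lower bounds meet at 1, so that is the treewidth.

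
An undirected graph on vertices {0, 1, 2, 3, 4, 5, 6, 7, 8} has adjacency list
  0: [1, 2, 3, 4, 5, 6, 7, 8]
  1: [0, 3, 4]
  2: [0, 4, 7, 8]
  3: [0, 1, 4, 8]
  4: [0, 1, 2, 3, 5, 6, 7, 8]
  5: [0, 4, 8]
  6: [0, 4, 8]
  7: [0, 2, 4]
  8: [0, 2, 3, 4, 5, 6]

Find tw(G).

A width-3 tree decomposition is:
Bags: B1 = {0, 2, 4, 8}  B2 = {0, 3, 4, 8}  B3 = {0, 1, 3, 4}  B4 = {0, 4, 6, 8}  B5 = {0, 2, 4, 7}  B6 = {0, 4, 5, 8}
Tree: B1–B2, B2–B3, B2–B4, B1–B5, B1–B6
Each bag holds 4 vertices, so the decomposition has width 3, which upper-bounds the treewidth. On the other hand G contains the 4-clique {0, 2, 4, 8}. A clique must lie in a single bag of any decomposition, so no decomposition can have width below 3. Combining the bounds, tw(G) = 3.

3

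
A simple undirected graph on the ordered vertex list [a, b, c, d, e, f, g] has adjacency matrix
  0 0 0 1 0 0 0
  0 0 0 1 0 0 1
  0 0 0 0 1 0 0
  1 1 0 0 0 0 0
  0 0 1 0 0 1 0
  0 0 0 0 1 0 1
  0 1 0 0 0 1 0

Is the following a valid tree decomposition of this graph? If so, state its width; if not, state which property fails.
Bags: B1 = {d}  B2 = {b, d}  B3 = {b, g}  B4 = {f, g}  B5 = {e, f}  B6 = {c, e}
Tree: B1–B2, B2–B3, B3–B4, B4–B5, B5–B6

A tree decomposition must satisfy three properties: every vertex lies in some bag; for every edge, both endpoints lie together in some bag; and for every vertex, the bags containing it form a connected subtree. Here vertex a appears in no bag, so the decomposition is invalid.

No — vertex a appears in no bag.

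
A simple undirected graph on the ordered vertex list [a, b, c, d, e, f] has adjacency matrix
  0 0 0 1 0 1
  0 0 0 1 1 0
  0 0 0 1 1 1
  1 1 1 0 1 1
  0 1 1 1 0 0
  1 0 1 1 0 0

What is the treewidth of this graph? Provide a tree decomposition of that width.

Each bag holds 3 vertices, so the decomposition has width 2, which upper-bounds the treewidth. On the other hand G contains the 3-clique {c, d, e}. A clique must lie in a single bag of any decomposition, so no decomposition can have width below 2. Hence tw(G) = 2 exactly.

Treewidth 2.
One such decomposition:
Bags: B1 = {b, d, e}  B2 = {c, d, e}  B3 = {c, d, f}  B4 = {a, d, f}
Tree: B1–B2, B2–B3, B3–B4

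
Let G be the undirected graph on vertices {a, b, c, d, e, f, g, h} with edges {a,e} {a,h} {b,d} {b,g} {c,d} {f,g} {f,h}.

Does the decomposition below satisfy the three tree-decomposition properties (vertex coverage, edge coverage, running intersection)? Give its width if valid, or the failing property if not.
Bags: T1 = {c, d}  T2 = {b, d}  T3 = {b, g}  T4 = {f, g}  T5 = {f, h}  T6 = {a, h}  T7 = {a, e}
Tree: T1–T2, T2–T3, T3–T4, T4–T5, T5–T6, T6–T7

Every vertex of G appears in some bag (union = {a, b, c, d, e, f, g, h}); every edge is covered by a bag; and for each vertex v the set of bags containing v is connected in the bag tree. The decomposition is therefore valid. The largest bag has 2 vertices, so the width is 1.

Yes; width 1.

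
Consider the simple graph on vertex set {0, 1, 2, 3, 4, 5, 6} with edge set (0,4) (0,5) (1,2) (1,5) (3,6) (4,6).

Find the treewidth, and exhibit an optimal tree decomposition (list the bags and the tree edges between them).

Treewidth 1.
One optimal decomposition is:
Bags: B1 = {1, 2}  B2 = {1, 5}  B3 = {0, 5}  B4 = {0, 4}  B5 = {4, 6}  B6 = {3, 6}
Tree: B1–B2, B2–B3, B3–B4, B4–B5, B5–B6

Each bag holds 2 vertices, so the decomposition has width 1, which upper-bounds the treewidth. Any graph with an edge has treewidth ≥ 1, and G has the edge 2–1. The upper and lower bounds meet at 1, so that is the treewidth.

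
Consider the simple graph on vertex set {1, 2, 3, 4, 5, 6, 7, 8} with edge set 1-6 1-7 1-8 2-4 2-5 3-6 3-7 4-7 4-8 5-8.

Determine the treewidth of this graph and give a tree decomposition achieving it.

Every bag has size at most 3, so the width is 3 − 1 = 2 and tw(G) ≤ 2. For the lower bound, G contains the cycle 6–3–7–1–6, so G is not a forest; only forests have treewidth ≤ 1, hence tw(G) ≥ 2. Therefore the treewidth is 2.

Treewidth 2.
One optimal decomposition is:
Bags: B1 = {1, 3, 6}  B2 = {1, 3, 7}  B3 = {1, 7, 8}  B4 = {4, 7, 8}  B5 = {4, 5, 8}  B6 = {2, 4, 5}
Tree: B1–B2, B2–B3, B3–B4, B4–B5, B5–B6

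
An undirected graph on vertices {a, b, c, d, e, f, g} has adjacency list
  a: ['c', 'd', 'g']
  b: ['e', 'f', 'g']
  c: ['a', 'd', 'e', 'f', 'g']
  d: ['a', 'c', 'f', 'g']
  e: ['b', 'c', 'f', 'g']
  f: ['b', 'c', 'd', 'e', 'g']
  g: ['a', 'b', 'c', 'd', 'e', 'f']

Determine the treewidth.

A width-3 tree decomposition is:
Bags: B1 = {c, d, f, g}  B2 = {c, e, f, g}  B3 = {a, c, d, g}  B4 = {b, e, f, g}
Tree: B1–B2, B1–B3, B2–B4
Each bag holds 4 vertices, so the decomposition has width 3, which upper-bounds the treewidth. Conversely, {a, c, d, g} is a clique of size 4, and the vertices of any clique must share a bag in every tree decomposition; so some bag has ≥ 4 vertices and tw(G) ≥ 3. Combining the bounds, tw(G) = 3.

3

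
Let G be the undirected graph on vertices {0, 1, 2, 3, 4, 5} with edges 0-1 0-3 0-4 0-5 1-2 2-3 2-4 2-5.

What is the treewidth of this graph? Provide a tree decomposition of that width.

Treewidth 2.
One optimal decomposition is:
Bags: B1 = {0, 1, 2}  B2 = {0, 2, 4}  B3 = {0, 2, 5}  B4 = {0, 2, 3}
Tree: B1–B2, B2–B3, B3–B4

Every bag has size at most 3, so the width is 3 − 1 = 2 and tw(G) ≤ 2. Since 0–1–2–4–0 is a cycle in G, G is not acyclic. Forests are exactly the graphs of treewidth ≤ 1, so tw(G) ≥ 2. Combining the bounds, tw(G) = 2.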